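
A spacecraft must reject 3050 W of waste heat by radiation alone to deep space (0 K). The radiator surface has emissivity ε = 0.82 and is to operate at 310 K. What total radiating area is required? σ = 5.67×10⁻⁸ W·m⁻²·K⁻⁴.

A ≈ 7.10 m²

P = εσA T⁴ ⇒ A = P/(εσT⁴).
T⁴ = 9.235×10⁹ K⁴.
A = 3050/(0.82 × 5.67×10⁻⁸ × 9.235×10⁹).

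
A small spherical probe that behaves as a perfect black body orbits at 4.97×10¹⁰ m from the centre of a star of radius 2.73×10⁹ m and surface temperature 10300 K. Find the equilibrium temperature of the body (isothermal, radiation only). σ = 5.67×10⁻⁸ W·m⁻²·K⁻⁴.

The star's surface emits σT_*⁴; at distance d the flux is S = σT_*⁴(R_*/d)².
S = 5.67×10⁻⁸·(10300)⁴·(2.73×10⁹/4.97×10¹⁰)² = 1.926×10⁶ W/m².
For an isothermal sphere T⁴ = (1−a)S/(4σ) = 8.490×10¹² K⁴.

T ≈ 1710 K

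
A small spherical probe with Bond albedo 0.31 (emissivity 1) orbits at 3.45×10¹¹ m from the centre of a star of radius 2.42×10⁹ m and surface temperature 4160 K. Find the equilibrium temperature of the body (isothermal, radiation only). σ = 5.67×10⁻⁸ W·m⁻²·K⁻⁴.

The star's surface emits σT_*⁴; at distance d the flux is S = σT_*⁴(R_*/d)².
S = 5.67×10⁻⁸·(4160)⁴·(2.42×10⁹/3.45×10¹¹)² = 835.5 W/m².
For an isothermal sphere T⁴ = (1−a)S/(4σ) = 2.542×10⁹ K⁴.

T ≈ 225 K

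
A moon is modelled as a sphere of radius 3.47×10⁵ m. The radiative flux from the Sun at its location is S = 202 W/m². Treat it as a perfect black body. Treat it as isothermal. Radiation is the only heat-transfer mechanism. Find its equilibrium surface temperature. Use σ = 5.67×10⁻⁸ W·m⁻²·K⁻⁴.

T ≈ 173 K

At equilibrium, absorbed power = emitted power.
Absorbing cross-section = πr² = 3.783×10¹¹ m²; emitting surface = 4πr² = 1.513×10¹² m² (ratio 4).
S·A_cross = εσ·A_surf·T⁴  ⇒  T⁴ = S/(4σ).
T⁴ = 1.00·202/(4·5.67×10⁻⁸) = 8.907×10⁸ K⁴.
T = (8.907×10⁸)^(1/4).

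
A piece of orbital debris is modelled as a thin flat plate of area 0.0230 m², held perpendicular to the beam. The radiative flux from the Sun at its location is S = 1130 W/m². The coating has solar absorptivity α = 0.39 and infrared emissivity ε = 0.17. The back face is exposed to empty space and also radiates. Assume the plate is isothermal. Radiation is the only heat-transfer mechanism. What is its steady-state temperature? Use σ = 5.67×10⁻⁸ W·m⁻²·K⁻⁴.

At equilibrium, absorbed power = emitted power.
Absorbing cross-section = A = 0.02300 m²; emitting surface = 2A = 0.04600 m² (ratio 2).
αS·A_cross = εσ·A_surf·T⁴  ⇒  T⁴ = αS/(ε·2σ).
T⁴ = 0.390·1130/(0.17·2·5.67×10⁻⁸) = 2.286×10¹⁰ K⁴.
T = (2.286×10¹⁰)^(1/4).

T ≈ 389 K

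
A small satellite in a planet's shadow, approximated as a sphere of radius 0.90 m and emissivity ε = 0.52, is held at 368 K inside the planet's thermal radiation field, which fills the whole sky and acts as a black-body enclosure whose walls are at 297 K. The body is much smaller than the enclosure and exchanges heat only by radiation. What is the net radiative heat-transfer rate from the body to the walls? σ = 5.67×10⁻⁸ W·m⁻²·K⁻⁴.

P_net ≈ 3170 W

For a small grey body in a large enclosure: P_net = εσA(T_body⁴ − T_wall⁴).
A = 4πr² = 10.18 m²; T_body⁴ − T_wall⁴ = 1.834×10¹⁰ − 7.781×10⁹ = 1.056×10¹⁰ K⁴.
|P_net| = 0.52·5.67×10⁻⁸·10.18·1.056×10¹⁰.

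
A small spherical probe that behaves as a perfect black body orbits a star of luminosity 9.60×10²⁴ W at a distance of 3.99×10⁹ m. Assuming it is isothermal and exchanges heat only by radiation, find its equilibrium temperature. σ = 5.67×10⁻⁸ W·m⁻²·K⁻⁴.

T ≈ 678 K

First find the stellar flux at distance d: S = L/(4πd²) = 9.60×10²⁴/(4π·(3.99×10⁹)²) = 47990 W/m².
For an isothermal sphere, absorbed (1−a)S·πr² = emitted σ·4πr²·T⁴, so T⁴ = (1−a)S/(4σ).
T⁴ = 1.00·47990/(4·5.67×10⁻⁸) = 2.116×10¹¹ K⁴.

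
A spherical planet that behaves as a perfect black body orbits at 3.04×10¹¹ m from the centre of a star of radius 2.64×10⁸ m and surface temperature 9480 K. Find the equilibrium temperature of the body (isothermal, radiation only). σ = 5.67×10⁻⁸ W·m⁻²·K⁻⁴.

T ≈ 198 K

The star's surface emits σT_*⁴; at distance d the flux is S = σT_*⁴(R_*/d)².
S = 5.67×10⁻⁸·(9480)⁴·(2.64×10⁸/3.04×10¹¹)² = 345.4 W/m².
For an isothermal sphere T⁴ = (1−a)S/(4σ) = 1.523×10⁹ K⁴.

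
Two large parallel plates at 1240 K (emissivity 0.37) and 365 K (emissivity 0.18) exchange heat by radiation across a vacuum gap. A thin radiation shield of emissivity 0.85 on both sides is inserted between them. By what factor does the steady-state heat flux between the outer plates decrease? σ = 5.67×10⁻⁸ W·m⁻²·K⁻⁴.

Without shield: q₀ = σΔ(T⁴)/(1/ε₁+1/ε₂−1) with denominator 7.258.
With shield the two gaps are in series; the resistances add: (1/ε₁+1/ε_s−1)+(1/ε_s+1/ε₂−1) = 2.879+5.732 = 8.611.
Heat-flux ratio q₀/q = 8.611/7.258.

factor ≈ 1.19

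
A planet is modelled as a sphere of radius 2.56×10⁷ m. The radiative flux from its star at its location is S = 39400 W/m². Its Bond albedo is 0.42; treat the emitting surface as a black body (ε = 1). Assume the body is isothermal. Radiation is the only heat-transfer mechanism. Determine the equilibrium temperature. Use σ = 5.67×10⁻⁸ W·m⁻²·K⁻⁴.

At equilibrium, absorbed power = emitted power.
Absorbing cross-section = πr² = 2.059×10¹⁵ m²; emitting surface = 4πr² = 8.235×10¹⁵ m² (ratio 4).
(1−a)S·A_cross = εσ·A_surf·T⁴  ⇒  T⁴ = (1−a)S/(4σ).
T⁴ = 0.580·39400/(4·5.67×10⁻⁸) = 1.008×10¹¹ K⁴.
T = (1.008×10¹¹)^(1/4).

T ≈ 563 K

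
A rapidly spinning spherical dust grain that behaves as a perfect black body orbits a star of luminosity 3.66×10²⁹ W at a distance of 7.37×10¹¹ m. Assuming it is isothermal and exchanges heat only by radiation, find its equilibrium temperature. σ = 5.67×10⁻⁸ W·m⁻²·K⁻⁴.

T ≈ 697 K

First find the stellar flux at distance d: S = L/(4πd²) = 3.66×10²⁹/(4π·(7.37×10¹¹)²) = 53620 W/m².
For an isothermal sphere, absorbed (1−a)S·πr² = emitted σ·4πr²·T⁴, so T⁴ = (1−a)S/(4σ).
T⁴ = 1.00·53620/(4·5.67×10⁻⁸) = 2.364×10¹¹ K⁴.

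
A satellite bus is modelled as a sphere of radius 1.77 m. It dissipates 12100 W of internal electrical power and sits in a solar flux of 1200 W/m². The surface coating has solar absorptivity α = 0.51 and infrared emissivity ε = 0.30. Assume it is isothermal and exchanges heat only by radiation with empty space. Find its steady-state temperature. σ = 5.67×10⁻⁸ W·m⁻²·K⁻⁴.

At steady state, absorbed solar power + internal power = radiated power.
Absorbed: α·S·A_cross = 0.51·1200·9.842 = 6023 W (cross-section πr²).
Total input = 6023 + 12100 = 18120 W.
Radiated: εσ·A_surf·T⁴ with A_surf = 4πr² = 39.37 m².
T⁴ = 18120/(0.30·5.67×10⁻⁸·39.37) = 2.706×10¹⁰ K⁴.

T ≈ 406 K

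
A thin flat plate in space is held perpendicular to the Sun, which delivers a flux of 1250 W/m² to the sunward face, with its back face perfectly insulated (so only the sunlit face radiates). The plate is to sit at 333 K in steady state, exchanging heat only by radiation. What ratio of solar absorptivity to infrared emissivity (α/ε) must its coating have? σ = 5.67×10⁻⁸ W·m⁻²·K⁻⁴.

α/ε ≈ 0.558

Balance: αS·A = εσ·1A·T⁴ ⇒ α/ε = σT⁴/S.
α/ε = 5.67×10⁻⁸·(333)⁴/1250 = 5.67×10⁻⁸·1.230×10¹⁰/1250.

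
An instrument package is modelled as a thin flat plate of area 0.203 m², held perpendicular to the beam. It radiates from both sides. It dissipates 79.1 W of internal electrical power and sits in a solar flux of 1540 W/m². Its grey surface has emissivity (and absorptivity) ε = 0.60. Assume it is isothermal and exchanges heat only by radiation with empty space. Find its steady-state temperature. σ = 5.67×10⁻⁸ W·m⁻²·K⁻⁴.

At steady state, absorbed solar power + internal power = radiated power.
Absorbed: α·S·A_cross = 0.60·1540·0.2030 = 187.6 W (cross-section A).
Total input = 187.6 + 79.1 = 266.7 W.
Radiated: εσ·A_surf·T⁴ with A_surf = 2A = 0.4060 m².
T⁴ = 266.7/(0.60·5.67×10⁻⁸·0.4060) = 1.931×10¹⁰ K⁴.

T ≈ 373 K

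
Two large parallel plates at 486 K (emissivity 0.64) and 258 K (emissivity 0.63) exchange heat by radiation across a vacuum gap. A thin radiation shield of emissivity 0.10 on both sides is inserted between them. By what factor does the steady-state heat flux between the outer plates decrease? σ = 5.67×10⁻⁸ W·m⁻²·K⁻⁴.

Without shield: q₀ = σΔ(T⁴)/(1/ε₁+1/ε₂−1) with denominator 2.150.
With shield the two gaps are in series; the resistances add: (1/ε₁+1/ε_s−1)+(1/ε_s+1/ε₂−1) = 10.56+10.59 = 21.15.
Heat-flux ratio q₀/q = 21.15/2.150.

factor ≈ 9.84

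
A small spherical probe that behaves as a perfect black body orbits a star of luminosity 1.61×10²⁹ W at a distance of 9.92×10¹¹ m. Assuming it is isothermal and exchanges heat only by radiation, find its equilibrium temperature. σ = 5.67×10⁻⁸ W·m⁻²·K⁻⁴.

T ≈ 489 K

First find the stellar flux at distance d: S = L/(4πd²) = 1.61×10²⁹/(4π·(9.92×10¹¹)²) = 13020 W/m².
For an isothermal sphere, absorbed (1−a)S·πr² = emitted σ·4πr²·T⁴, so T⁴ = (1−a)S/(4σ).
T⁴ = 1.00·13020/(4·5.67×10⁻⁸) = 5.740×10¹⁰ K⁴.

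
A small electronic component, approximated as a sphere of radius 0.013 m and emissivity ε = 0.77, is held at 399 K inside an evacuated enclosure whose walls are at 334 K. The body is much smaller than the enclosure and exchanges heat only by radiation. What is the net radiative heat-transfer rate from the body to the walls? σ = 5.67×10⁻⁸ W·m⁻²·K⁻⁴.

For a small grey body in a large enclosure: P_net = εσA(T_body⁴ − T_wall⁴).
A = 4πr² = 0.002124 m²; T_body⁴ − T_wall⁴ = 2.534×10¹⁰ − 1.244×10¹⁰ = 1.290×10¹⁰ K⁴.
|P_net| = 0.77·5.67×10⁻⁸·0.002124·1.290×10¹⁰.

P_net ≈ 1.20 W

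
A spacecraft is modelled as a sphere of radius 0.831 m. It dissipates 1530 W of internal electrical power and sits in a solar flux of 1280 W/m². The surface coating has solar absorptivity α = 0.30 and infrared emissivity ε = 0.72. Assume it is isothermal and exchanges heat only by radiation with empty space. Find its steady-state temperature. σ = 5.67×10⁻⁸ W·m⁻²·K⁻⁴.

T ≈ 286 K

At steady state, absorbed solar power + internal power = radiated power.
Absorbed: α·S·A_cross = 0.30·1280·2.169 = 833.1 W (cross-section πr²).
Total input = 833.1 + 1530 = 2363 W.
Radiated: εσ·A_surf·T⁴ with A_surf = 4πr² = 8.678 m².
T⁴ = 2363/(0.72·5.67×10⁻⁸·8.678) = 6.670×10⁹ K⁴.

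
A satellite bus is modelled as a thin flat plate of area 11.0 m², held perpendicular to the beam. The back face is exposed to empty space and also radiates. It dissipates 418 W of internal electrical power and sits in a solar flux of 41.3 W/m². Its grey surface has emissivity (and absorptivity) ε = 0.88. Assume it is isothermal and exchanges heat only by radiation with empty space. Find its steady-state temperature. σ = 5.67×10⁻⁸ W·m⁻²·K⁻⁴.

T ≈ 165 K

At steady state, absorbed solar power + internal power = radiated power.
Absorbed: α·S·A_cross = 0.88·41.3·11.00 = 399.8 W (cross-section A).
Total input = 399.8 + 418 = 817.8 W.
Radiated: εσ·A_surf·T⁴ with A_surf = 2A = 22.00 m².
T⁴ = 817.8/(0.88·5.67×10⁻⁸·22.00) = 7.450×10⁸ K⁴.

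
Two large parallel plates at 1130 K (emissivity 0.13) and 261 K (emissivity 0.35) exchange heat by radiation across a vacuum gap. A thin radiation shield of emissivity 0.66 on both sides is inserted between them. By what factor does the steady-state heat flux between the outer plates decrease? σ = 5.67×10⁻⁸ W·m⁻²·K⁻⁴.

factor ≈ 1.21

Without shield: q₀ = σΔ(T⁴)/(1/ε₁+1/ε₂−1) with denominator 9.549.
With shield the two gaps are in series; the resistances add: (1/ε₁+1/ε_s−1)+(1/ε_s+1/ε₂−1) = 8.207+3.372 = 11.58.
Heat-flux ratio q₀/q = 11.58/9.549.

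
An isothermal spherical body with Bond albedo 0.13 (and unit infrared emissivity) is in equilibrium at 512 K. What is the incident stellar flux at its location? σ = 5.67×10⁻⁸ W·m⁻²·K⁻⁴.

(1−a)S·πr² = σ·4πr²·T⁴ ⇒ S = 4σT⁴/(1−a).
S = 4·5.67×10⁻⁸·6.872×10¹⁰/0.870.

S ≈ 17900 W/m²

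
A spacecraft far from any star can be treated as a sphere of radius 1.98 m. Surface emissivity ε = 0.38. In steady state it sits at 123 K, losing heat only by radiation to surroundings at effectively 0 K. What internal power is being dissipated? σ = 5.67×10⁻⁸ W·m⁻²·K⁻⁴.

Steady state: P = εσA T⁴.
A = 4πr² = 49.27 m²; T⁴ = (123)⁴ = 2.289×10⁸ K⁴.
P = 0.38 × 5.67×10⁻⁸ × 49.27 × 2.289×10⁸.

P ≈ 243 W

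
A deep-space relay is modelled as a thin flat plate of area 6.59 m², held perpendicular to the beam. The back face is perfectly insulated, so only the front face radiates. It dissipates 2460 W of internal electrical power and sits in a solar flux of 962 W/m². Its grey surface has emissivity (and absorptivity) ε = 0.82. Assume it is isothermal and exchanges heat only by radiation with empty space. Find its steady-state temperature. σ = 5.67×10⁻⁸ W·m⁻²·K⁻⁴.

At steady state, absorbed solar power + internal power = radiated power.
Absorbed: α·S·A_cross = 0.82·962·6.590 = 5198 W (cross-section A).
Total input = 5198 + 2460 = 7658 W.
Radiated: εσ·A_surf·T⁴ with A_surf = A = 6.590 m².
T⁴ = 7658/(0.82·5.67×10⁻⁸·6.590) = 2.500×10¹⁰ K⁴.

T ≈ 398 K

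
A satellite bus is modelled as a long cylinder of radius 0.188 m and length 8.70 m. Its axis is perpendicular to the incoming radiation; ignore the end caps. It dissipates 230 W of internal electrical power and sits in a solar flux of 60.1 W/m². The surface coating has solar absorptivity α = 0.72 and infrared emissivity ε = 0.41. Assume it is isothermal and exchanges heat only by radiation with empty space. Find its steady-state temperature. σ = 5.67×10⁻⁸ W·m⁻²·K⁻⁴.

At steady state, absorbed solar power + internal power = radiated power.
Absorbed: α·S·A_cross = 0.72·60.1·3.271 = 141.6 W (cross-section 2rL).
Total input = 141.6 + 230 = 371.6 W.
Radiated: εσ·A_surf·T⁴ with A_surf = 2πrL = 10.28 m².
T⁴ = 371.6/(0.41·5.67×10⁻⁸·10.28) = 1.555×10⁹ K⁴.

T ≈ 199 K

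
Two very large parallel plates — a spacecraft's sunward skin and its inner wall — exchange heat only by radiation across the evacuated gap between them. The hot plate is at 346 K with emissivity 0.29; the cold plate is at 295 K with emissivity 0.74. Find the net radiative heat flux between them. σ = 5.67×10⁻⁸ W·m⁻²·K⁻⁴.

q ≈ 101 W/m²

For two infinite grey parallel plates, q = σ(T₁⁴ − T₂⁴)/(1/ε₁ + 1/ε₂ − 1).
T₁⁴ − T₂⁴ = 1.433×10¹⁰ − 7.573×10⁹ = 6.759×10⁹ K⁴.
1/ε₁ + 1/ε₂ − 1 = 3.448 + 1.351 − 1 = 3.800.
q = 5.67×10⁻⁸ × 6.759×10⁹ / 3.800.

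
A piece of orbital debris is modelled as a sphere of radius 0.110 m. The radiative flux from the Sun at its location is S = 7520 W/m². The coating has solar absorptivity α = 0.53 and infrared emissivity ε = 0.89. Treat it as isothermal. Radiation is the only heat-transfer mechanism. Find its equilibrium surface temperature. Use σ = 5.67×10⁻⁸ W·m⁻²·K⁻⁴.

At equilibrium, absorbed power = emitted power.
Absorbing cross-section = πr² = 0.03801 m²; emitting surface = 4πr² = 0.1521 m² (ratio 4).
αS·A_cross = εσ·A_surf·T⁴  ⇒  T⁴ = αS/(ε·4σ).
T⁴ = 0.530·7520/(0.89·4·5.67×10⁻⁸) = 1.975×10¹⁰ K⁴.
T = (1.975×10¹⁰)^(1/4).

T ≈ 375 K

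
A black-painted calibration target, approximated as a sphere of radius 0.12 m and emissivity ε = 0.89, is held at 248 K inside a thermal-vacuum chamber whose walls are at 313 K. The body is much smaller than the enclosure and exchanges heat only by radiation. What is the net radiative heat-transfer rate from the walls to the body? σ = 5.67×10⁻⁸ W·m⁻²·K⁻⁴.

P_net ≈ 53.1 W

For a small grey body in a large enclosure: P_net = εσA(T_body⁴ − T_wall⁴).
A = 4πr² = 0.1810 m²; T_body⁴ − T_wall⁴ = 3.783×10⁹ − 9.598×10⁹ = -5.815×10⁹ K⁴.
|P_net| = 0.89·5.67×10⁻⁸·0.1810·5.815×10⁹.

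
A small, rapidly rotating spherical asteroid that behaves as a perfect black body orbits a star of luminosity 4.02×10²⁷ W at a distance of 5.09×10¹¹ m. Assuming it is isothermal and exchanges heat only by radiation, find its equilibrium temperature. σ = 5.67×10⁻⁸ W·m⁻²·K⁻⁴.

First find the stellar flux at distance d: S = L/(4πd²) = 4.02×10²⁷/(4π·(5.09×10¹¹)²) = 1235 W/m².
For an isothermal sphere, absorbed (1−a)S·πr² = emitted σ·4πr²·T⁴, so T⁴ = (1−a)S/(4σ).
T⁴ = 1.00·1235/(4·5.67×10⁻⁸) = 5.444×10⁹ K⁴.

T ≈ 272 K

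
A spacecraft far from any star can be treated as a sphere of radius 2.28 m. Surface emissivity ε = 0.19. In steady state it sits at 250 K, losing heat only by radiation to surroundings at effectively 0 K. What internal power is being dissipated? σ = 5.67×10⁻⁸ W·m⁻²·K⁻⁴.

Steady state: P = εσA T⁴.
A = 4πr² = 65.33 m²; T⁴ = (250)⁴ = 3.906×10⁹ K⁴.
P = 0.19 × 5.67×10⁻⁸ × 65.33 × 3.906×10⁹.

P ≈ 2750 W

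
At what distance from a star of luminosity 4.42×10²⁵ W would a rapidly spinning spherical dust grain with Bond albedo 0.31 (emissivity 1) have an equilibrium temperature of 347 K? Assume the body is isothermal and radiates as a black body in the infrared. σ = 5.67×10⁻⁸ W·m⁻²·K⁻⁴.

For an isothermal black-emitting sphere, (1−a)S·πr² = σ·4πr²·T⁴ ⇒ S = 4σT⁴/(1−a).
S = 4·5.67×10⁻⁸·(347)⁴/0.690 = 4766 W/m².
Flux falls as S = L/(4πd²), so d = √(L/(4πS)) = √(4.42×10²⁵/(4π·4766)).

d ≈ 2.72×10¹⁰ m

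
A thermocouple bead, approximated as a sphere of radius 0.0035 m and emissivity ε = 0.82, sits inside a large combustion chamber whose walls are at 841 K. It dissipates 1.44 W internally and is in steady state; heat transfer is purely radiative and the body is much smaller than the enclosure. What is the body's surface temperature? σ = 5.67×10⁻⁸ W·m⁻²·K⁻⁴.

T ≈ 915 K

For a small grey body in a large enclosure, net radiated power = εσA(T⁴ − T_w⁴).
Steady state: P = εσA(T⁴ − T_w⁴) with A = 4πr² = 1.539×10⁻⁴ m².
T⁴ = P/(εσA) + T_w⁴ = 1.44/(0.82·5.67×10⁻⁸·1.539×10⁻⁴) + (841)⁴
    = 2.012×10¹¹ + 5.002×10¹¹ = 7.014×10¹¹ K⁴.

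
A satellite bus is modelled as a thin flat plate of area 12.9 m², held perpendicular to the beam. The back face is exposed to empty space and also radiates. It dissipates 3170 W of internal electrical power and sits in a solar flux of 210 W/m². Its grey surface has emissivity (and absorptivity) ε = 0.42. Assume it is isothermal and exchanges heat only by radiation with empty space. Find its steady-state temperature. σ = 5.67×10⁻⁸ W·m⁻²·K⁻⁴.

T ≈ 289 K

At steady state, absorbed solar power + internal power = radiated power.
Absorbed: α·S·A_cross = 0.42·210·12.90 = 1138 W (cross-section A).
Total input = 1138 + 3170 = 4308 W.
Radiated: εσ·A_surf·T⁴ with A_surf = 2A = 25.80 m².
T⁴ = 4308/(0.42·5.67×10⁻⁸·25.80) = 7.011×10⁹ K⁴.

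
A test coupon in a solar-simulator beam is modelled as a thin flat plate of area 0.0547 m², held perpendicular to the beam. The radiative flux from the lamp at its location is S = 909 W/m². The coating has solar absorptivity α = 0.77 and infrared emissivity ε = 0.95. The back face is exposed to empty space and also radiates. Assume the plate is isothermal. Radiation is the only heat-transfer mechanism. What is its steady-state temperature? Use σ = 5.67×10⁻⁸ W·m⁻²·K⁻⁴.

At equilibrium, absorbed power = emitted power.
Absorbing cross-section = A = 0.05470 m²; emitting surface = 2A = 0.1094 m² (ratio 2).
αS·A_cross = εσ·A_surf·T⁴  ⇒  T⁴ = αS/(ε·2σ).
T⁴ = 0.770·909/(0.95·2·5.67×10⁻⁸) = 6.497×10⁹ K⁴.
T = (6.497×10⁹)^(1/4).

T ≈ 284 K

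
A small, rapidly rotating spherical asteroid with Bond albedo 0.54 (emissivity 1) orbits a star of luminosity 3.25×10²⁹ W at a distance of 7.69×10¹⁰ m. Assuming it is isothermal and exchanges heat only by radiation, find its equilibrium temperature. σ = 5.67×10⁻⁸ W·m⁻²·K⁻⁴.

First find the stellar flux at distance d: S = L/(4πd²) = 3.25×10²⁹/(4π·(7.69×10¹⁰)²) = 4.373×10⁶ W/m².
For an isothermal sphere, absorbed (1−a)S·πr² = emitted σ·4πr²·T⁴, so T⁴ = (1−a)S/(4σ).
T⁴ = 0.460·4.373×10⁶/(4·5.67×10⁻⁸) = 8.870×10¹² K⁴.

T ≈ 1730 K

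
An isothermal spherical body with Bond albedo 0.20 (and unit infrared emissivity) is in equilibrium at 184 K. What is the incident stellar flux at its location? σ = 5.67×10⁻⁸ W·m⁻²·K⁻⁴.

(1−a)S·πr² = σ·4πr²·T⁴ ⇒ S = 4σT⁴/(1−a).
S = 4·5.67×10⁻⁸·1.146×10⁹/0.800.

S ≈ 325 W/m²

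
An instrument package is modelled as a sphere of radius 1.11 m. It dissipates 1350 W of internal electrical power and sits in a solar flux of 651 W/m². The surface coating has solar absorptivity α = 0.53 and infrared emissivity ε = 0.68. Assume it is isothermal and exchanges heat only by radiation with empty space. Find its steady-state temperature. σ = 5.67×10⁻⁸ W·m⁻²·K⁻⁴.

T ≈ 259 K

At steady state, absorbed solar power + internal power = radiated power.
Absorbed: α·S·A_cross = 0.53·651·3.871 = 1336 W (cross-section πr²).
Total input = 1336 + 1350 = 2686 W.
Radiated: εσ·A_surf·T⁴ with A_surf = 4πr² = 15.48 m².
T⁴ = 2686/(0.68·5.67×10⁻⁸·15.48) = 4.499×10⁹ K⁴.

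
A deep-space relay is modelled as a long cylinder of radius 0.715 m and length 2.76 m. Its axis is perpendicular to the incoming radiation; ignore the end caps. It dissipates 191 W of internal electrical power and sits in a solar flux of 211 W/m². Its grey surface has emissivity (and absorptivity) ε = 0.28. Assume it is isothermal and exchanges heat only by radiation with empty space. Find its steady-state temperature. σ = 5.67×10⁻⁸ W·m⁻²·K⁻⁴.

At steady state, absorbed solar power + internal power = radiated power.
Absorbed: α·S·A_cross = 0.28·211·3.947 = 233.2 W (cross-section 2rL).
Total input = 233.2 + 191 = 424.2 W.
Radiated: εσ·A_surf·T⁴ with A_surf = 2πrL = 12.40 m².
T⁴ = 424.2/(0.28·5.67×10⁻⁸·12.40) = 2.155×10⁹ K⁴.

T ≈ 215 K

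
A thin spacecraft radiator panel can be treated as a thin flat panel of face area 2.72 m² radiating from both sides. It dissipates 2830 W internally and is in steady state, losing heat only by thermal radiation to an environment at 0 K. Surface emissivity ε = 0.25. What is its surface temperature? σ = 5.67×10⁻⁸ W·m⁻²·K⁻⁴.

T ≈ 438 K

Steady state: internal power = radiated power, P = εσA T⁴.
Radiating area A = 2·2.72 = 5.440 m².
T⁴ = P/(εσA) = 2830/(0.25·5.67×10⁻⁸·5.440) = 3.670×10¹⁰ K⁴.
T = (3.670×10¹⁰)^(1/4).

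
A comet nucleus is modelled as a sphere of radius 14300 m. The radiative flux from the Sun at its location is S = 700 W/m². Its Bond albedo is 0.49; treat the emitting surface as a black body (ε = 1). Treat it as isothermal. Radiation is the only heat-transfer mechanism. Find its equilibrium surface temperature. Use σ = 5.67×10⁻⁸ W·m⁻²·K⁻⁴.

T ≈ 199 K

At equilibrium, absorbed power = emitted power.
Absorbing cross-section = πr² = 6.424×10⁸ m²; emitting surface = 4πr² = 2.570×10⁹ m² (ratio 4).
(1−a)S·A_cross = εσ·A_surf·T⁴  ⇒  T⁴ = (1−a)S/(4σ).
T⁴ = 0.510·700/(4·5.67×10⁻⁸) = 1.574×10⁹ K⁴.
T = (1.574×10⁹)^(1/4).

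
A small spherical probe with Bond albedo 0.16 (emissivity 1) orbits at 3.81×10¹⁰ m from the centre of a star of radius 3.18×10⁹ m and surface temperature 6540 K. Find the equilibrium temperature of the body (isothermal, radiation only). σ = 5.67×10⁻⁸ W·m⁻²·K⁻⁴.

The star's surface emits σT_*⁴; at distance d the flux is S = σT_*⁴(R_*/d)².
S = 5.67×10⁻⁸·(6540)⁴·(3.18×10⁹/3.81×10¹⁰)² = 7.226×10⁵ W/m².
For an isothermal sphere T⁴ = (1−a)S/(4σ) = 2.676×10¹² K⁴.

T ≈ 1280 K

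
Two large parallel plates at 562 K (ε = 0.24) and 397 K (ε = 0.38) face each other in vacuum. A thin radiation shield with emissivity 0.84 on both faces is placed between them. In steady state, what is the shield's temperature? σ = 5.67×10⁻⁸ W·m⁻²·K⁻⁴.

T_s ≈ 483 K

In steady state the net flux on the hot side equals that on the cold side.
σ(T₁⁴−T_s⁴)/D₁ = σ(T_s⁴−T₂⁴)/D₂, with D₁ = 1/ε₁+1/ε_s−1 = 4.357, D₂ = 1/ε_s+1/ε₂−1 = 2.822.
Solve for T_s⁴: T_s⁴ = (D₂·T₁⁴ + D₁·T₂⁴)/(D₁+D₂) = 5.429×10¹⁰ K⁴.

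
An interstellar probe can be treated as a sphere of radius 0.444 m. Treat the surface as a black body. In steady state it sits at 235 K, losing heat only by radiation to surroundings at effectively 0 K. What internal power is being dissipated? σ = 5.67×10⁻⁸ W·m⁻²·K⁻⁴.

Steady state: P = εσA T⁴.
A = 4πr² = 2.477 m²; T⁴ = (235)⁴ = 3.050×10⁹ K⁴.
P = 1.0 × 5.67×10⁻⁸ × 2.477 × 3.050×10⁹.

P ≈ 428 W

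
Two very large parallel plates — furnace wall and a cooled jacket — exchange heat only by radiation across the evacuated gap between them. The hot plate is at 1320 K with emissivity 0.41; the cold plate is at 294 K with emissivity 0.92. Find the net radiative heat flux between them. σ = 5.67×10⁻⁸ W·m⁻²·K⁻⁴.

For two infinite grey parallel plates, q = σ(T₁⁴ − T₂⁴)/(1/ε₁ + 1/ε₂ − 1).
T₁⁴ − T₂⁴ = 3.036×10¹² − 7.471×10⁹ = 3.028×10¹² K⁴.
1/ε₁ + 1/ε₂ − 1 = 2.439 + 1.087 − 1 = 2.526.
q = 5.67×10⁻⁸ × 3.028×10¹² / 2.526.

q ≈ 68000 W/m²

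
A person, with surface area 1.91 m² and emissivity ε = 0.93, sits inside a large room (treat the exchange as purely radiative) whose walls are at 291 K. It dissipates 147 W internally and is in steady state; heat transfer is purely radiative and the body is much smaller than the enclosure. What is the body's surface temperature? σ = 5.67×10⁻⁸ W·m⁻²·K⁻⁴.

For a small grey body in a large enclosure, net radiated power = εσA(T⁴ − T_w⁴).
Steady state: P = εσA(T⁴ − T_w⁴) with A = 1.91 m².
T⁴ = P/(εσA) + T_w⁴ = 147/(0.93·5.67×10⁻⁸·1.910) + (291)⁴
    = 1.460×10⁹ + 7.171×10⁹ = 8.630×10⁹ K⁴.

T ≈ 305 K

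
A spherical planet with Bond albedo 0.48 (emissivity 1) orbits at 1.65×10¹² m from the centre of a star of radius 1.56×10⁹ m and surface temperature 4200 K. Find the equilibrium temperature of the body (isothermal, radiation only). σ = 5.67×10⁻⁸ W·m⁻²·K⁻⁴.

The star's surface emits σT_*⁴; at distance d the flux is S = σT_*⁴(R_*/d)².
S = 5.67×10⁻⁸·(4200)⁴·(1.56×10⁹/1.65×10¹²)² = 15.77 W/m².
For an isothermal sphere T⁴ = (1−a)S/(4σ) = 3.616×10⁷ K⁴.

T ≈ 77.5 K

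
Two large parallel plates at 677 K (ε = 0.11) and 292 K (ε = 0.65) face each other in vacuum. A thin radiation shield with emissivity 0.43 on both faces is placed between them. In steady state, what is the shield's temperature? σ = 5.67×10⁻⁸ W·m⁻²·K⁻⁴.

In steady state the net flux on the hot side equals that on the cold side.
σ(T₁⁴−T_s⁴)/D₁ = σ(T_s⁴−T₂⁴)/D₂, with D₁ = 1/ε₁+1/ε_s−1 = 10.42, D₂ = 1/ε_s+1/ε₂−1 = 2.864.
Solve for T_s⁴: T_s⁴ = (D₂·T₁⁴ + D₁·T₂⁴)/(D₁+D₂) = 5.100×10¹⁰ K⁴.

T_s ≈ 475 K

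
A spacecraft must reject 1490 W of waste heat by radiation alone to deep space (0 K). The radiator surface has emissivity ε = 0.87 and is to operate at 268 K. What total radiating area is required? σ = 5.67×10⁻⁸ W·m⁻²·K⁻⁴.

P = εσA T⁴ ⇒ A = P/(εσT⁴).
T⁴ = 5.159×10⁹ K⁴.
A = 1490/(0.87 × 5.67×10⁻⁸ × 5.159×10⁹).

A ≈ 5.86 m²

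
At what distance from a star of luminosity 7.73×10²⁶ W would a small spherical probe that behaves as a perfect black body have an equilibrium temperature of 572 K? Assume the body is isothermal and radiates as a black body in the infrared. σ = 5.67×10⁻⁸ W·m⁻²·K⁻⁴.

For an isothermal black-emitting sphere, (1−a)S·πr² = σ·4πr²·T⁴ ⇒ S = 4σT⁴/(1−a).
S = 4·5.67×10⁻⁸·(572)⁴/1.00 = 24280 W/m².
Flux falls as S = L/(4πd²), so d = √(L/(4πS)) = √(7.73×10²⁶/(4π·24280)).

d ≈ 5.03×10¹⁰ m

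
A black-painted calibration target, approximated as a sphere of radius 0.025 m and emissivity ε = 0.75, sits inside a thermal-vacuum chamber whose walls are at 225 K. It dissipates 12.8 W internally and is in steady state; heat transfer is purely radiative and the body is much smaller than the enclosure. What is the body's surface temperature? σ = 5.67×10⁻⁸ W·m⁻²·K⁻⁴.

For a small grey body in a large enclosure, net radiated power = εσA(T⁴ − T_w⁴).
Steady state: P = εσA(T⁴ − T_w⁴) with A = 4πr² = 0.007854 m².
T⁴ = P/(εσA) + T_w⁴ = 12.8/(0.75·5.67×10⁻⁸·0.007854) + (225)⁴
    = 3.832×10¹⁰ + 2.563×10⁹ = 4.089×10¹⁰ K⁴.

T ≈ 450 K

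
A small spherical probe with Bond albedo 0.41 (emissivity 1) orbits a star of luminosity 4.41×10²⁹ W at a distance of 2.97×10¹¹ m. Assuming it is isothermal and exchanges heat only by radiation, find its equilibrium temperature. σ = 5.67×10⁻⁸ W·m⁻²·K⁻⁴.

First find the stellar flux at distance d: S = L/(4πd²) = 4.41×10²⁹/(4π·(2.97×10¹¹)²) = 3.978×10⁵ W/m².
For an isothermal sphere, absorbed (1−a)S·πr² = emitted σ·4πr²·T⁴, so T⁴ = (1−a)S/(4σ).
T⁴ = 0.590·3.978×10⁵/(4·5.67×10⁻⁸) = 1.035×10¹² K⁴.

T ≈ 1010 K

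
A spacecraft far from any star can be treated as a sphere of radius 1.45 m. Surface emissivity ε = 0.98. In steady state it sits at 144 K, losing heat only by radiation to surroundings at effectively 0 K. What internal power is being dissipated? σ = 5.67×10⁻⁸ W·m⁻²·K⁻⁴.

Steady state: P = εσA T⁴.
A = 4πr² = 26.42 m²; T⁴ = (144)⁴ = 4.300×10⁸ K⁴.
P = 0.98 × 5.67×10⁻⁸ × 26.42 × 4.300×10⁸.

P ≈ 631 W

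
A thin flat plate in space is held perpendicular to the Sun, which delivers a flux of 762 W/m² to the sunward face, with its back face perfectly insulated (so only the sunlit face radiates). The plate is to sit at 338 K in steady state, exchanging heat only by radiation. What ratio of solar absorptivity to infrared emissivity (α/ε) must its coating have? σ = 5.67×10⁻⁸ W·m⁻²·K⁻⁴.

Balance: αS·A = εσ·1A·T⁴ ⇒ α/ε = σT⁴/S.
α/ε = 5.67×10⁻⁸·(338)⁴/762 = 5.67×10⁻⁸·1.305×10¹⁰/762.

α/ε ≈ 0.971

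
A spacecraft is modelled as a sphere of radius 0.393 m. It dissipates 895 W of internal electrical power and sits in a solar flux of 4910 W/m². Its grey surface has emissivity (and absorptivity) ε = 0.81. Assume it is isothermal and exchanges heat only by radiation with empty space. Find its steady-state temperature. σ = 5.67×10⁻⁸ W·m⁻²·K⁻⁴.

At steady state, absorbed solar power + internal power = radiated power.
Absorbed: α·S·A_cross = 0.81·4910·0.4852 = 1930 W (cross-section πr²).
Total input = 1930 + 895 = 2825 W.
Radiated: εσ·A_surf·T⁴ with A_surf = 4πr² = 1.941 m².
T⁴ = 2825/(0.81·5.67×10⁻⁸·1.941) = 3.169×10¹⁰ K⁴.

T ≈ 422 K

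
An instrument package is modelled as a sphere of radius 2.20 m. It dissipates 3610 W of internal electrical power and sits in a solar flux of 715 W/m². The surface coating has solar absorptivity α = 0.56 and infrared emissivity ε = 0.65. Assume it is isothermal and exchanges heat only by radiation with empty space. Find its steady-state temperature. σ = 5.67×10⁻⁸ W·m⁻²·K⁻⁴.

T ≈ 256 K

At steady state, absorbed solar power + internal power = radiated power.
Absorbed: α·S·A_cross = 0.56·715·15.21 = 6088 W (cross-section πr²).
Total input = 6088 + 3610 = 9698 W.
Radiated: εσ·A_surf·T⁴ with A_surf = 4πr² = 60.82 m².
T⁴ = 9698/(0.65·5.67×10⁻⁸·60.82) = 4.327×10⁹ K⁴.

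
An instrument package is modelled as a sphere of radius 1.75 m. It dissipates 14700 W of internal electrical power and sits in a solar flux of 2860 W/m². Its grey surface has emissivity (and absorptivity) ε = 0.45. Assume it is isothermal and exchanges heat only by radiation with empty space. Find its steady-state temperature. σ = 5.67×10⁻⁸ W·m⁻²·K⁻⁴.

T ≈ 408 K

At steady state, absorbed solar power + internal power = radiated power.
Absorbed: α·S·A_cross = 0.45·2860·9.621 = 12380 W (cross-section πr²).
Total input = 12380 + 14700 = 27080 W.
Radiated: εσ·A_surf·T⁴ with A_surf = 4πr² = 38.48 m².
T⁴ = 27080/(0.45·5.67×10⁻⁸·38.48) = 2.758×10¹⁰ K⁴.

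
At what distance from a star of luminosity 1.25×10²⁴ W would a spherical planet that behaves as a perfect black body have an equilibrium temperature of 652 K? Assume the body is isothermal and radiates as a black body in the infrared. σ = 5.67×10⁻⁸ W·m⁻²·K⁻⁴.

For an isothermal black-emitting sphere, (1−a)S·πr² = σ·4πr²·T⁴ ⇒ S = 4σT⁴/(1−a).
S = 4·5.67×10⁻⁸·(652)⁴/1.00 = 40990 W/m².
Flux falls as S = L/(4πd²), so d = √(L/(4πS)) = √(1.25×10²⁴/(4π·40990)).

d ≈ 1.56×10⁹ m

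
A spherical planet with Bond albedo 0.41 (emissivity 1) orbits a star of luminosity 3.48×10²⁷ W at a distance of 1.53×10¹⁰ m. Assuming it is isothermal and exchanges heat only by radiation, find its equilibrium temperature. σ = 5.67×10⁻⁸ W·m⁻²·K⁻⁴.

First find the stellar flux at distance d: S = L/(4πd²) = 3.48×10²⁷/(4π·(1.53×10¹⁰)²) = 1.183×10⁶ W/m².
For an isothermal sphere, absorbed (1−a)S·πr² = emitted σ·4πr²·T⁴, so T⁴ = (1−a)S/(4σ).
T⁴ = 0.590·1.183×10⁶/(4·5.67×10⁻⁸) = 3.077×10¹² K⁴.

T ≈ 1320 K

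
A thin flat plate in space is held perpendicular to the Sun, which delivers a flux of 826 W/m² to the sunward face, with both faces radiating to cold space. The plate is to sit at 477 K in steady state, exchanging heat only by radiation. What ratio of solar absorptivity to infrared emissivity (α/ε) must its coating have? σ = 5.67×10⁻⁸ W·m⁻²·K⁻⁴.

α/ε ≈ 7.11

Balance: αS·A = εσ·2A·T⁴ ⇒ α/ε = 2σT⁴/S.
α/ε = 2·5.67×10⁻⁸·(477)⁴/826 = 2·5.67×10⁻⁸·5.177×10¹⁰/826.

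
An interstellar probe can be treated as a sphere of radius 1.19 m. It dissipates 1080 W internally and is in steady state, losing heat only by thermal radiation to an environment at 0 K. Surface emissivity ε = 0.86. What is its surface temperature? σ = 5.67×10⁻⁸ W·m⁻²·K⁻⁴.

T ≈ 188 K

Steady state: internal power = radiated power, P = εσA T⁴.
Radiating area A = 4πr² = 17.80 m².
T⁴ = P/(εσA) = 1080/(0.86·5.67×10⁻⁸·17.80) = 1.245×10⁹ K⁴.
T = (1.245×10⁹)^(1/4).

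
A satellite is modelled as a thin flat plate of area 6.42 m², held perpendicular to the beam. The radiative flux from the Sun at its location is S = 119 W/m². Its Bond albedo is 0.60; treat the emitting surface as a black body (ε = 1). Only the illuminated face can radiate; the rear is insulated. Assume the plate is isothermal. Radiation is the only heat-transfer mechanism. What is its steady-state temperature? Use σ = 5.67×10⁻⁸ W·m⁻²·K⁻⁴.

T ≈ 170 K

At equilibrium, absorbed power = emitted power.
Absorbing cross-section = A = 6.420 m²; emitting surface = A = 6.420 m² (ratio 1).
(1−a)S·A_cross = εσ·A_surf·T⁴  ⇒  T⁴ = (1−a)S/(1σ).
T⁴ = 0.400·119/(1·5.67×10⁻⁸) = 8.395×10⁸ K⁴.
T = (8.395×10⁸)^(1/4).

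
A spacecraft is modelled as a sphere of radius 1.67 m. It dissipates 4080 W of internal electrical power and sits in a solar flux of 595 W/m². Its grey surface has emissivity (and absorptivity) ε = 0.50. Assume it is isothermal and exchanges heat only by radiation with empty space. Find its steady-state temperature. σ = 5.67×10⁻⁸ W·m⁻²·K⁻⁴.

T ≈ 286 K

At steady state, absorbed solar power + internal power = radiated power.
Absorbed: α·S·A_cross = 0.50·595·8.762 = 2607 W (cross-section πr²).
Total input = 2607 + 4080 = 6687 W.
Radiated: εσ·A_surf·T⁴ with A_surf = 4πr² = 35.05 m².
T⁴ = 6687/(0.50·5.67×10⁻⁸·35.05) = 6.730×10⁹ K⁴.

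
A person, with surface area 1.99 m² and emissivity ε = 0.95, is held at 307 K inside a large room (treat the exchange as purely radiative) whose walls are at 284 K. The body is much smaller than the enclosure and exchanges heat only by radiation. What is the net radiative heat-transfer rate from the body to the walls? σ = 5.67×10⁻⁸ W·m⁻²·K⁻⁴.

P_net ≈ 255 W

For a small grey body in a large enclosure: P_net = εσA(T_body⁴ − T_wall⁴).
A = 1.99 m²; T_body⁴ − T_wall⁴ = 8.883×10⁹ − 6.505×10⁹ = 2.377×10⁹ K⁴.
|P_net| = 0.95·5.67×10⁻⁸·1.990·2.377×10⁹.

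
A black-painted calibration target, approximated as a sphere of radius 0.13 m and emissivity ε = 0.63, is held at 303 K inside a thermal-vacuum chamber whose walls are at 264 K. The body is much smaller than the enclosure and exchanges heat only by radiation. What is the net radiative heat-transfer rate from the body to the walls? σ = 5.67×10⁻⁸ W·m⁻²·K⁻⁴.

For a small grey body in a large enclosure: P_net = εσA(T_body⁴ − T_wall⁴).
A = 4πr² = 0.2124 m²; T_body⁴ − T_wall⁴ = 8.429×10⁹ − 4.858×10⁹ = 3.571×10⁹ K⁴.
|P_net| = 0.63·5.67×10⁻⁸·0.2124·3.571×10⁹.

P_net ≈ 27.1 W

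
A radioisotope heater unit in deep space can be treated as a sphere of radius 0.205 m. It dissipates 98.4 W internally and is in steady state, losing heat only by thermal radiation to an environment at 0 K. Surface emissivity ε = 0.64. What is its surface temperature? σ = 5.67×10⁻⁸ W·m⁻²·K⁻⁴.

T ≈ 268 K

Steady state: internal power = radiated power, P = εσA T⁴.
Radiating area A = 4πr² = 0.5281 m².
T⁴ = P/(εσA) = 98.4/(0.64·5.67×10⁻⁸·0.5281) = 5.135×10⁹ K⁴.
T = (5.135×10⁹)^(1/4).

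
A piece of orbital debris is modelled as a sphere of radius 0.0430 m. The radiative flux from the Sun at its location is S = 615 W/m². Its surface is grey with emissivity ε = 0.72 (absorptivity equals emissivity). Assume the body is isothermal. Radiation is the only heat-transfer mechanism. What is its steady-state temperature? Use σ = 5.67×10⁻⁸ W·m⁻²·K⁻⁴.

T ≈ 228 K

At equilibrium, absorbed power = emitted power.
Absorbing cross-section = πr² = 0.005809 m²; emitting surface = 4πr² = 0.02324 m² (ratio 4).
εS·A_cross = εσ·A_surf·T⁴  ⇒  T⁴ = S/(4σ)   (ε cancels).
T⁴ = 615/(4·5.67×10⁻⁸) = 2.712×10⁹ K⁴.
T = (2.712×10⁹)^(1/4).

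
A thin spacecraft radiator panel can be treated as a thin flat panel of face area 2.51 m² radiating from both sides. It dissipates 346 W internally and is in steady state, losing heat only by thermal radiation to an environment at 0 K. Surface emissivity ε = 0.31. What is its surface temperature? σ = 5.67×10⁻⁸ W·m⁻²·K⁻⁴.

T ≈ 250 K

Steady state: internal power = radiated power, P = εσA T⁴.
Radiating area A = 2·2.51 = 5.020 m².
T⁴ = P/(εσA) = 346/(0.31·5.67×10⁻⁸·5.020) = 3.921×10⁹ K⁴.
T = (3.921×10⁹)^(1/4).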